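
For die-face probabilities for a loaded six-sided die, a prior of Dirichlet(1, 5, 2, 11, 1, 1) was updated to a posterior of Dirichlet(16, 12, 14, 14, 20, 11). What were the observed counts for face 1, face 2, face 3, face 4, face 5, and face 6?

counts (15, 7, 12, 3, 19, 10)

For a Dirichlet(α) prior with multinomial counts c, the posterior is Dirichlet(α + c) componentwise.
Counts are posterior − prior componentwise: 16−1=15, 12−5=7, 14−2=12, 14−11=3, 20−1=19, 11−1=10.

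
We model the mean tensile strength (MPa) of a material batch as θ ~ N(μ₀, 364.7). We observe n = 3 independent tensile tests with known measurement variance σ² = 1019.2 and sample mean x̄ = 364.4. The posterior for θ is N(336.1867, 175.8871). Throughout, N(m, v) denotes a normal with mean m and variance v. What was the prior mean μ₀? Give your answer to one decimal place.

μ₀ = 305.9

The posterior mean is a precision-weighted average: μ_n = (τ₀μ₀ + τ_data·x̄)/(τ₀+τ_data), with τ₀=1/σ₀² and τ_data=n/σ².
Here τ₀ = 1/364.7 = 0.002742 and τ_data = 3/1019.2 = 0.002943, so τ_n = 0.005685.
Rearranging for μ₀: μ₀ = (μ_n·τ_n − τ_data·x̄)/τ₀ = (336.1867·0.005685 − 0.002943·364.4) / 0.002742 = 0.838792/0.002742 ≈ 305.9.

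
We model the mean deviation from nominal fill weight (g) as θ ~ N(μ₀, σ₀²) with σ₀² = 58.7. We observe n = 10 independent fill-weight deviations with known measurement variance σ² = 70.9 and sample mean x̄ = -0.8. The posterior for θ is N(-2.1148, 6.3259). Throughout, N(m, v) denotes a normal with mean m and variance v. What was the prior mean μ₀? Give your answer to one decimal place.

The posterior mean is a precision-weighted average: μ_n = (τ₀μ₀ + τ_data·x̄)/(τ₀+τ_data), with τ₀=1/σ₀² and τ_data=n/σ².
Here τ₀ = 1/58.7 = 0.017036 and τ_data = 10/70.9 = 0.141044, so τ_n = 0.158080.
Rearranging for μ₀: μ₀ = (μ_n·τ_n − τ_data·x̄)/τ₀ = (-2.1148·0.158080 − 0.141044·-0.8) / 0.017036 = -0.221472/0.017036 ≈ -13.0.

μ₀ = -13.0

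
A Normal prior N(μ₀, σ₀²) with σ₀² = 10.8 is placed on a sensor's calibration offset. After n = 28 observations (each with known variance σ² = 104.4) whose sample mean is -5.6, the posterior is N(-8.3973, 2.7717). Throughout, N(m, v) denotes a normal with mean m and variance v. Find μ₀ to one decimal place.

μ₀ = -16.5

The posterior mean is a precision-weighted average: μ_n = (τ₀μ₀ + τ_data·x̄)/(τ₀+τ_data), with τ₀=1/σ₀² and τ_data=n/σ².
Here τ₀ = 1/10.8 = 0.092593 and τ_data = 28/104.4 = 0.268199, so τ_n = 0.360792.
Rearranging for μ₀: μ₀ = (μ_n·τ_n − τ_data·x̄)/τ₀ = (-8.3973·0.360792 − 0.268199·-5.6) / 0.092593 = -1.527764/0.092593 ≈ -16.5.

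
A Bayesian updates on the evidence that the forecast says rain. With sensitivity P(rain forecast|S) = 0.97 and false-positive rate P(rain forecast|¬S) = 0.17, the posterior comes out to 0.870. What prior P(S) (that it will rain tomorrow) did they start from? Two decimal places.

Bayes' rule in odds form gives O(S|E) = O(S)·[P(E|S)/P(E|¬S)], hence O(S) = O(S|E)/LR.
Posterior odds = 0.870/(1−0.870) = 6.6923. LR = 0.97/0.17 = 5.7059.
Prior odds = 6.6923/5.7059 = 1.1729, so P(S) = 1.1729/(1+1.1729) ≈ 0.54.

P(S) = 0.54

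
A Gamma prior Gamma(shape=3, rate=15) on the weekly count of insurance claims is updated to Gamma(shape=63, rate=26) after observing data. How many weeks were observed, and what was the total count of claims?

A Gamma(α, β) prior (rate parametrization) on a Poisson rate with n observations summing to S gives posterior Gamma(α+S, β+n).
Matching: Σxᵢ = 63 − 3 = 60 and n = 26 − 15 = 11.

n = 11 weeks with total 60 claims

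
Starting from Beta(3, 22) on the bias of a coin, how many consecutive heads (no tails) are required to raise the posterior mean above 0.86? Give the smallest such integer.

After k heads and 0 tails the posterior is Beta(3+k, 22), with mean (3+k)/(3+22+k).
Set (3+k)/(25+k) > 0.86 and solve: k > (0.86·25 − 3)/(1 − 0.86) = 132.143.
The smallest integer exceeding 132.143 is 133, and checking k=133: (136)/(158) = 0.8608 > 0.86.

k = 133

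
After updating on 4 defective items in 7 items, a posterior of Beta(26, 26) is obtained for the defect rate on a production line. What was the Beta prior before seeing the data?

A Beta(α, β) prior with s successes and f failures in binomial data gives a Beta(α+s, β+f) posterior.
So α = 26 − 4 = 22 and β = 26 − 3 = 23.

Beta(22, 23)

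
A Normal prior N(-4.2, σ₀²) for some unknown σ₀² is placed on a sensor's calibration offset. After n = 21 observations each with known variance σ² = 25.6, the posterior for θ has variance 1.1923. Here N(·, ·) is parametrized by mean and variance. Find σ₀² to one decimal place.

σ₀² = 54.3

For the Normal–Normal model with known σ², precisions add: τ_n = τ₀ + n/σ².
So 1/σ₀² = 1/1.1923 − 21/25.6 = 0.838715 − 0.820312 = 0.018403.
Hence σ₀² = 1/0.018403 ≈ 54.3.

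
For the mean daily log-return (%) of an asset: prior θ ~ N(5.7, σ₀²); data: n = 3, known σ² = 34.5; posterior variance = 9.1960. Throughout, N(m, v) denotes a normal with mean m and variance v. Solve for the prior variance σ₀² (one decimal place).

For the Normal–Normal model with known σ², precisions add: τ_n = τ₀ + n/σ².
So 1/σ₀² = 1/9.1960 − 3/34.5 = 0.108743 − 0.086957 = 0.021786.
Hence σ₀² = 1/0.021786 ≈ 45.9.

σ₀² = 45.9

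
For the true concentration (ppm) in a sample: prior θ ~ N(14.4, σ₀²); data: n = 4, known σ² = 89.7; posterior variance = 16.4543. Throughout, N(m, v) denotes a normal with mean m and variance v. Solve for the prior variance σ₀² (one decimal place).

For the Normal–Normal model with known σ², precisions add: τ_n = τ₀ + n/σ².
So 1/σ₀² = 1/16.4543 − 4/89.7 = 0.060774 − 0.044593 = 0.016181.
Hence σ₀² = 1/0.016181 ≈ 61.8.

σ₀² = 61.8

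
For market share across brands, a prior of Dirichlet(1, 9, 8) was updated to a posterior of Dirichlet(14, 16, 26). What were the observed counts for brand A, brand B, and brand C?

counts (13, 7, 18)

For a Dirichlet(α) prior with multinomial counts c, the posterior is Dirichlet(α + c) componentwise.
Counts are posterior − prior componentwise: 14−1=13, 16−9=7, 26−8=18.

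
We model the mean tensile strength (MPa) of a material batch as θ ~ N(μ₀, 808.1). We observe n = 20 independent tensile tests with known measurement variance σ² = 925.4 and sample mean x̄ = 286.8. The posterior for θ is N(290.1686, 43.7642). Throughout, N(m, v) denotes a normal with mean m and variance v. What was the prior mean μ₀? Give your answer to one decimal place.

With known observation variance, the Normal–Normal posterior has precision τ_n = τ₀ + n/σ² and mean μ_n = (τ₀μ₀ + (n/σ²)x̄)/τ_n.
Here τ₀ = 1/808.1 = 0.001237 and τ_data = 20/925.4 = 0.021612, so τ_n = 0.022849.
Rearranging for μ₀: μ₀ = (μ_n·τ_n − τ_data·x̄)/τ₀ = (290.1686·0.022849 − 0.021612·286.8) / 0.001237 = 0.431741/0.001237 ≈ 349.0.

μ₀ = 349.0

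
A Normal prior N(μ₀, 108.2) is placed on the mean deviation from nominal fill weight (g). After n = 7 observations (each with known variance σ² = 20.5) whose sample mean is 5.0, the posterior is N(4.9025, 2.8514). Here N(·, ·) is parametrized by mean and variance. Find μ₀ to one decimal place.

The posterior mean is a precision-weighted average: μ_n = (τ₀μ₀ + τ_data·x̄)/(τ₀+τ_data), with τ₀=1/σ₀² and τ_data=n/σ².
Here τ₀ = 1/108.2 = 0.009242 and τ_data = 7/20.5 = 0.341463, so τ_n = 0.350705.
Rearranging for μ₀: μ₀ = (μ_n·τ_n − τ_data·x̄)/τ₀ = (4.9025·0.350705 − 0.341463·5.0) / 0.009242 = 0.012016/0.009242 ≈ 1.3.

μ₀ = 1.3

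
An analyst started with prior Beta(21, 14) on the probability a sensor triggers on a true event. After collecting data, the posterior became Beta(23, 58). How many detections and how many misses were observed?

Beta is conjugate to the binomial likelihood: posterior = Beta(a+s, b+f).
Match parameters: s=23−21=2, f=58−14=44.

2 detections and 44 misses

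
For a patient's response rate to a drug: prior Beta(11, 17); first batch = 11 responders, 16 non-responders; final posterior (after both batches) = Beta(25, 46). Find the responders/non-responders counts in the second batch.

3 responders and 13 non-responders

Because Beta–binomial updating is additive in the counts, the combined data contributed (α_post−α_prior, β_post−β_prior) successes and failures.
Total across both batches: 25−11=14 responders, 46−17=29 non-responders.
Subtract the first batch: 14−11=3 responders and 29−16=13 non-responders.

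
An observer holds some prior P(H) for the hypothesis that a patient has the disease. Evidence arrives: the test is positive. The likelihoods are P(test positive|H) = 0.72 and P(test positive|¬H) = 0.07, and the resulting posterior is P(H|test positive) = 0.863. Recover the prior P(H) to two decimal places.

Bayes' rule in odds form gives O(H|E) = O(H)·[P(E|H)/P(E|¬H)], hence O(H) = O(H|E)/LR.
Posterior odds = 0.863/(1−0.863) = 6.2993. LR = 0.72/0.07 = 10.2857.
Prior odds = 6.2993/10.2857 = 0.6124, so P(H) = 0.6124/(1+0.6124) ≈ 0.38.

P(H) = 0.38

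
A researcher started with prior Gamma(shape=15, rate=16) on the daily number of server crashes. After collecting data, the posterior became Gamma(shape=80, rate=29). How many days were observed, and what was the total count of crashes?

A Gamma(α, β) prior (rate parametrization) on a Poisson rate with n observations summing to S gives posterior Gamma(α+S, β+n).
Matching: Σxᵢ = 80 − 15 = 65 and n = 29 − 16 = 13.

n = 13 days with total 65 crashes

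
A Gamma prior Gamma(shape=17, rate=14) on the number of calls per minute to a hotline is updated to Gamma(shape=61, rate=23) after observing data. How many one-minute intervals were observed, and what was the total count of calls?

n = 9 one-minute intervals with total 44 calls

Gamma–Poisson conjugacy: posterior shape = α + Σxᵢ, posterior rate = β + n.
Matching: Σxᵢ = 61 − 17 = 44 and n = 23 − 14 = 9.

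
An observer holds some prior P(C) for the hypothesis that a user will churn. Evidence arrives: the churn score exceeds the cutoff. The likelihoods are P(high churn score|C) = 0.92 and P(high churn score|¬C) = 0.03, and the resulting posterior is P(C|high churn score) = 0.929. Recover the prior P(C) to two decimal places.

Bayes' rule in odds form gives O(C|E) = O(C)·[P(E|C)/P(E|¬C)], hence O(C) = O(C|E)/LR.
Posterior odds = 0.929/(1−0.929) = 13.0845. LR = 0.92/0.03 = 30.6667.
Prior odds = 13.0845/30.6667 = 0.4267, so P(C) = 0.4267/(1+0.4267) ≈ 0.30.

P(C) = 0.30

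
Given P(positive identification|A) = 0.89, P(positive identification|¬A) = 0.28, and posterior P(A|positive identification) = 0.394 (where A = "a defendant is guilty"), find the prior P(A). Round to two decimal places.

P(A) = 0.17

In odds form, posterior odds = prior odds × likelihood ratio, so prior odds = posterior odds ÷ LR.
Posterior odds = 0.394/(1−0.394) = 0.6502. LR = 0.89/0.28 = 3.1786.
Prior odds = 0.6502/3.1786 = 0.2046, so P(A) = 0.2046/(1+0.2046) ≈ 0.17.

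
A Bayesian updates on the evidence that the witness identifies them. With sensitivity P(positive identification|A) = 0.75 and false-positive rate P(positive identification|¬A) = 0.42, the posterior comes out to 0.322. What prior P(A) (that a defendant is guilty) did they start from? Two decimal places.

P(A) = 0.21

Bayes' rule in odds form gives O(A|E) = O(A)·[P(E|A)/P(E|¬A)], hence O(A) = O(A|E)/LR.
Posterior odds = 0.322/(1−0.322) = 0.4749. LR = 0.75/0.42 = 1.7857.
Prior odds = 0.4749/1.7857 = 0.2659, so P(A) = 0.2659/(1+0.2659) ≈ 0.21.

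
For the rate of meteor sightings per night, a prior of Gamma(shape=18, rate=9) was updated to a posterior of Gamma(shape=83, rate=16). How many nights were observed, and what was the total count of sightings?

n = 7 nights with total 65 sightings

A Gamma(α, β) prior (rate parametrization) on a Poisson rate with n observations summing to S gives posterior Gamma(α+S, β+n).
Matching: Σxᵢ = 83 − 18 = 65 and n = 16 − 9 = 7.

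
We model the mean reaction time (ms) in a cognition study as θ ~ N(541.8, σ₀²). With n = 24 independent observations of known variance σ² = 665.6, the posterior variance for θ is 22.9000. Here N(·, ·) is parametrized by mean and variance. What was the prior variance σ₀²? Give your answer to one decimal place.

For the Normal–Normal model with known σ², precisions add: τ_n = τ₀ + n/σ².
So 1/σ₀² = 1/22.9000 − 24/665.6 = 0.043668 − 0.036058 = 0.007610.
Hence σ₀² = 1/0.007610 ≈ 131.4.

σ₀² = 131.4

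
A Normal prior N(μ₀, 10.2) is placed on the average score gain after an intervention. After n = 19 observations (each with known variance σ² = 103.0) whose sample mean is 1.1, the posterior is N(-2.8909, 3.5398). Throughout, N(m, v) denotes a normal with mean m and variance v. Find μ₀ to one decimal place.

μ₀ = -10.4

The posterior mean is a precision-weighted average: μ_n = (τ₀μ₀ + τ_data·x̄)/(τ₀+τ_data), with τ₀=1/σ₀² and τ_data=n/σ².
Here τ₀ = 1/10.2 = 0.098039 and τ_data = 19/103.0 = 0.184466, so τ_n = 0.282505.
Rearranging for μ₀: μ₀ = (μ_n·τ_n − τ_data·x̄)/τ₀ = (-2.8909·0.282505 − 0.184466·1.1) / 0.098039 = -1.019606/0.098039 ≈ -10.4.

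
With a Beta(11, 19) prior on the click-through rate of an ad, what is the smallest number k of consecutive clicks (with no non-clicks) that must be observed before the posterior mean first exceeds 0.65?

After k clicks and 0 non-clicks the posterior is Beta(11+k, 19), with mean (11+k)/(11+19+k).
Set (11+k)/(30+k) > 0.65 and solve: k > (0.65·30 − 11)/(1 − 0.65) = 24.286.
The smallest integer exceeding 24.286 is 25, and checking k=25: (36)/(55) = 0.6545 > 0.65.

k = 25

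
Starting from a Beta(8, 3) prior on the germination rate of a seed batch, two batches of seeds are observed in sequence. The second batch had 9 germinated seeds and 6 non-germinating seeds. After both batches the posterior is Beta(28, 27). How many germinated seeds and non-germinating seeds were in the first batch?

11 germinated seeds and 18 non-germinating seeds

Because Beta–binomial updating is additive in the counts, the combined data contributed (α_post−α_prior, β_post−β_prior) successes and failures.
Total across both batches: 28−8=20 germinated seeds, 27−3=24 non-germinating seeds.
Subtract the second batch: 20−9=11 germinated seeds and 24−6=18 non-germinating seeds.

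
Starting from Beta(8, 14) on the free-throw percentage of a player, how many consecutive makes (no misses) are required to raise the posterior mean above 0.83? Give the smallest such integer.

k = 61

After k makes and 0 misses the posterior is Beta(8+k, 14), with mean (8+k)/(8+14+k).
Set (8+k)/(22+k) > 0.83 and solve: k > (0.83·22 − 8)/(1 − 0.83) = 60.353.
The smallest integer exceeding 60.353 is 61, and checking k=61: (69)/(83) = 0.8313 > 0.83.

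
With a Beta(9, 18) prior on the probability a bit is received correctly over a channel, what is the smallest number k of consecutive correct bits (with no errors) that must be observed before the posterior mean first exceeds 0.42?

k = 5

After k correct bits and 0 errors the posterior is Beta(9+k, 18), with mean (9+k)/(9+18+k).
Set (9+k)/(27+k) > 0.42 and solve: k > (0.42·27 − 9)/(1 − 0.42) = 4.034.
The smallest integer exceeding 4.034 is 5.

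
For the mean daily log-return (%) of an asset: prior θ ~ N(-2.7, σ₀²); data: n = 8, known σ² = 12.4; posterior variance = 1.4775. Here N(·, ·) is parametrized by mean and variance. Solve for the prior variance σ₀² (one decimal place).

For the Normal–Normal model with known σ², precisions add: τ_n = τ₀ + n/σ².
So 1/σ₀² = 1/1.4775 − 8/12.4 = 0.676819 − 0.645161 = 0.031658.
Hence σ₀² = 1/0.031658 ≈ 31.6.

σ₀² = 31.6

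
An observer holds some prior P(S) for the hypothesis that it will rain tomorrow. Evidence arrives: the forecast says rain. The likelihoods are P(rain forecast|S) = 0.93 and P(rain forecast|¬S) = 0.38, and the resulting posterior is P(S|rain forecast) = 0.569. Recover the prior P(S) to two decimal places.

In odds form, posterior odds = prior odds × likelihood ratio, so prior odds = posterior odds ÷ LR.
Posterior odds = 0.569/(1−0.569) = 1.3202. LR = 0.93/0.38 = 2.4474.
Prior odds = 1.3202/2.4474 = 0.5394, so P(S) = 0.5394/(1+0.5394) ≈ 0.35.

P(S) = 0.35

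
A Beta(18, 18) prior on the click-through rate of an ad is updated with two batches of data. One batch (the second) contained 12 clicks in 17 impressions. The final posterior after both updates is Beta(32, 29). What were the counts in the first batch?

2 clicks and 6 non-clicks

Sequential conjugate updates are equivalent to a single update on the pooled data, so total successes = posterior α − prior α and total failures = posterior β − prior β.
Total across both batches: 32−18=14 clicks, 29−18=11 non-clicks.
Subtract the second batch: 14−12=2 clicks and 11−5=6 non-clicks.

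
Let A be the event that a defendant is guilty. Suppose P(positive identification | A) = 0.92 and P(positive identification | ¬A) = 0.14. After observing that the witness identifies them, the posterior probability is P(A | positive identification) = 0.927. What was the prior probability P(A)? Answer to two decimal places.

P(A) = 0.66

In odds form, posterior odds = prior odds × likelihood ratio, so prior odds = posterior odds ÷ LR.
Posterior odds = 0.927/(1−0.927) = 12.6986. LR = 0.92/0.14 = 6.5714.
Prior odds = 12.6986/6.5714 = 1.9324, so P(A) = 1.9324/(1+1.9324) ≈ 0.66.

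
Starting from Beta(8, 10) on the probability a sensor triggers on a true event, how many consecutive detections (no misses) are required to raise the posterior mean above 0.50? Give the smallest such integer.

After k detections and 0 misses the posterior is Beta(8+k, 10), with mean (8+k)/(8+10+k).
Set (8+k)/(18+k) > 0.50 and solve: k > (0.50·18 − 8)/(1 − 0.50) = 2.000.
The smallest integer exceeding 2.000 is 3, and checking k=3: (11)/(21) = 0.5238 > 0.50.

k = 3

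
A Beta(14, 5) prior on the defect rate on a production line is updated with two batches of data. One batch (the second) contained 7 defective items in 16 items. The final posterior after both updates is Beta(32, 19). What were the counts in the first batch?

Sequential conjugate updates are equivalent to a single update on the pooled data, so total successes = posterior α − prior α and total failures = posterior β − prior β.
Total across both batches: 32−14=18 defective items, 19−5=14 good items.
Subtract the second batch: 18−7=11 defective items and 14−9=5 good items.

11 defective items and 5 good items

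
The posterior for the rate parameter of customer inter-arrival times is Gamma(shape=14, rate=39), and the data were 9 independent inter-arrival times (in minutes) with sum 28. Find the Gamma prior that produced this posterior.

Gamma–exponential conjugacy: posterior shape = α + n, posterior rate = β + Σtᵢ.
So α = 14 − 9 = 5 and β = 39 − 28 = 11.

Gamma(shape=5, rate=11)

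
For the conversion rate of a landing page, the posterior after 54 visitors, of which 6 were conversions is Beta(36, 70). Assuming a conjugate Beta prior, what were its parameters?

Under Beta–binomial conjugacy the posterior parameters are (a+s, b+f).
So a = 36 − 6 = 30 and b = 70 − 48 = 22.

Beta(30, 22)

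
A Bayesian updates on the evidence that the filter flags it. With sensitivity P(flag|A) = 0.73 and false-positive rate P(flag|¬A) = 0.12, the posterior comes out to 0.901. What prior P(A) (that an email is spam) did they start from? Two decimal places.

Bayes' rule in odds form gives O(A|E) = O(A)·[P(E|A)/P(E|¬A)], hence O(A) = O(A|E)/LR.
Posterior odds = 0.901/(1−0.901) = 9.1010. LR = 0.73/0.12 = 6.0833.
Prior odds = 9.1010/6.0833 = 1.4961, so P(A) = 1.4961/(1+1.4961) ≈ 0.60.

P(A) = 0.60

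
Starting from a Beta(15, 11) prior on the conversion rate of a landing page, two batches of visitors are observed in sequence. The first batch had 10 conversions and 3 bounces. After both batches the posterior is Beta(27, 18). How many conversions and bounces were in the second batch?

2 conversions and 4 bounces

Because Beta–binomial updating is additive in the counts, the combined data contributed (α_post−α_prior, β_post−β_prior) successes and failures.
Total across both batches: 27−15=12 conversions, 18−11=7 bounces.
Subtract the first batch: 12−10=2 conversions and 7−3=4 bounces.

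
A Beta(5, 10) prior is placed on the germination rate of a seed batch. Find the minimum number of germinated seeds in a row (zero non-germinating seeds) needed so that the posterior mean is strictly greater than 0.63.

k = 13

After k germinated seeds and 0 non-germinating seeds the posterior is Beta(5+k, 10), with mean (5+k)/(5+10+k).
Set (5+k)/(15+k) > 0.63 and solve: k > (0.63·15 − 5)/(1 − 0.63) = 12.027.
The smallest integer exceeding 12.027 is 13, and checking k=13: (18)/(28) = 0.6429 > 0.63.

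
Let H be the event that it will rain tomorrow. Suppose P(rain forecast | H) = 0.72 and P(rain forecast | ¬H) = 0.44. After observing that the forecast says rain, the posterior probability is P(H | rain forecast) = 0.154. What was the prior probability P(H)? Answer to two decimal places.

Bayes' rule in odds form gives O(H|E) = O(H)·[P(E|H)/P(E|¬H)], hence O(H) = O(H|E)/LR.
Posterior odds = 0.154/(1−0.154) = 0.1820. LR = 0.72/0.44 = 1.6364.
Prior odds = 0.1820/1.6364 = 0.1112, so P(H) = 0.1112/(1+0.1112) ≈ 0.10.

P(H) = 0.10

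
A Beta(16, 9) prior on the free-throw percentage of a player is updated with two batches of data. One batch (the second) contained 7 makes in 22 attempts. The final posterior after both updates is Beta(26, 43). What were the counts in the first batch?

3 makes and 19 misses

Because Beta–binomial updating is additive in the counts, the combined data contributed (α_post−α_prior, β_post−β_prior) successes and failures.
Total across both batches: 26−16=10 makes, 43−9=34 misses.
Subtract the second batch: 10−7=3 makes and 34−15=19 misses.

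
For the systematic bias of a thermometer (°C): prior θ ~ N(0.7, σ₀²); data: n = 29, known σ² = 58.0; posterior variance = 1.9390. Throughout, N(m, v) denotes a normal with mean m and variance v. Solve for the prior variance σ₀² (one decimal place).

For the Normal–Normal model with known σ², precisions add: τ_n = τ₀ + n/σ².
So 1/σ₀² = 1/1.9390 − 29/58.0 = 0.515730 − 0.500000 = 0.015730.
Hence σ₀² = 1/0.015730 ≈ 63.6.

σ₀² = 63.6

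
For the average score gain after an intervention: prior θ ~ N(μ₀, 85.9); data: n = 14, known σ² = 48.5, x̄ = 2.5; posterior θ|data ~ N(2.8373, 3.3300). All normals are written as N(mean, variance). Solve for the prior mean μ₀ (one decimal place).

μ₀ = 11.2

With known observation variance, the Normal–Normal posterior has precision τ_n = τ₀ + n/σ² and mean μ_n = (τ₀μ₀ + (n/σ²)x̄)/τ_n.
Here τ₀ = 1/85.9 = 0.011641 and τ_data = 14/48.5 = 0.288660, so τ_n = 0.300301.
Rearranging for μ₀: μ₀ = (μ_n·τ_n − τ_data·x̄)/τ₀ = (2.8373·0.300301 − 0.288660·2.5) / 0.011641 = 0.130394/0.011641 ≈ 11.2.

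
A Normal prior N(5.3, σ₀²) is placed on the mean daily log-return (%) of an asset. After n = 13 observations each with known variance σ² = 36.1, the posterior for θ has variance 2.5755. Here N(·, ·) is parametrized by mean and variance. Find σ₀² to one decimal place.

σ₀² = 35.5

Posterior precision equals prior precision plus data precision: 1/σ_n² = 1/σ₀² + n/σ².
So 1/σ₀² = 1/2.5755 − 13/36.1 = 0.388274 − 0.360111 = 0.028163.
Hence σ₀² = 1/0.028163 ≈ 35.5.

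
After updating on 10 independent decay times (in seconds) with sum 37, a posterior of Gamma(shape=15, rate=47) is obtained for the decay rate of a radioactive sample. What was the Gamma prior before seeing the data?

For an exponential likelihood with a Gamma(α, β) prior on the rate, n observations with total T give posterior Gamma(α+n, β+T).
So α = 15 − 10 = 5 and β = 47 − 37 = 10.

Gamma(shape=5, rate=10)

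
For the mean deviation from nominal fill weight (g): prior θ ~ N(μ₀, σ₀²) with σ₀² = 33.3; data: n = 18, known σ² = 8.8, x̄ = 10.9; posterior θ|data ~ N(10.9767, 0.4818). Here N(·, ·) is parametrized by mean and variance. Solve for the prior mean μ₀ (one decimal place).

μ₀ = 16.2

With known observation variance, the Normal–Normal posterior has precision τ_n = τ₀ + n/σ² and mean μ_n = (τ₀μ₀ + (n/σ²)x̄)/τ_n.
Here τ₀ = 1/33.3 = 0.030030 and τ_data = 18/8.8 = 2.045455, so τ_n = 2.075485.
Rearranging for μ₀: μ₀ = (μ_n·τ_n − τ_data·x̄)/τ₀ = (10.9767·2.075485 − 2.045455·10.9) / 0.030030 = 0.486517/0.030030 ≈ 16.2.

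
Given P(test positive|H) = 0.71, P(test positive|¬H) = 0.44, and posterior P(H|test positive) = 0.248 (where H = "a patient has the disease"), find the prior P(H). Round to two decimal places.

P(H) = 0.17

In odds form, posterior odds = prior odds × likelihood ratio, so prior odds = posterior odds ÷ LR.
Posterior odds = 0.248/(1−0.248) = 0.3298. LR = 0.71/0.44 = 1.6136.
Prior odds = 0.3298/1.6136 = 0.2044, so P(H) = 0.2044/(1+0.2044) ≈ 0.17.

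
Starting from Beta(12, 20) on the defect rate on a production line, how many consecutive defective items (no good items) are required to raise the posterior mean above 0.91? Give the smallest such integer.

k = 191

After k defective items and 0 good items the posterior is Beta(12+k, 20), with mean (12+k)/(12+20+k).
Set (12+k)/(32+k) > 0.91 and solve: k > (0.91·32 − 12)/(1 − 0.91) = 190.222.
The smallest integer exceeding 190.222 is 191.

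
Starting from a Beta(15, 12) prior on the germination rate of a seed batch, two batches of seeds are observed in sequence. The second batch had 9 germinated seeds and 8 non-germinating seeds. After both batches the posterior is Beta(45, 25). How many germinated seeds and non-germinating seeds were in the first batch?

Because Beta–binomial updating is additive in the counts, the combined data contributed (α_post−α_prior, β_post−β_prior) successes and failures.
Total across both batches: 45−15=30 germinated seeds, 25−12=13 non-germinating seeds.
Subtract the second batch: 30−9=21 germinated seeds and 13−8=5 non-germinating seeds.

21 germinated seeds and 5 non-germinating seeds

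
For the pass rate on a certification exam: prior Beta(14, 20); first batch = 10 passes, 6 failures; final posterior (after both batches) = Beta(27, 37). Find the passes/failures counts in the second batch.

Sequential conjugate updates are equivalent to a single update on the pooled data, so total successes = posterior α − prior α and total failures = posterior β − prior β.
Total across both batches: 27−14=13 passes, 37−20=17 failures.
Subtract the first batch: 13−10=3 passes and 17−6=11 failures.

3 passes and 11 failures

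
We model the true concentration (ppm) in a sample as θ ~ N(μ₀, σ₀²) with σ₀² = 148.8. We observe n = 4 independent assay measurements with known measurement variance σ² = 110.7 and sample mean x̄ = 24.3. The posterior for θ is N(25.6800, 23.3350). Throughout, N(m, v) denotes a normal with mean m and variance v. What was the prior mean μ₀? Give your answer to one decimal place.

With known observation variance, the Normal–Normal posterior has precision τ_n = τ₀ + n/σ² and mean μ_n = (τ₀μ₀ + (n/σ²)x̄)/τ_n.
Here τ₀ = 1/148.8 = 0.006720 and τ_data = 4/110.7 = 0.036134, so τ_n = 0.042854.
Rearranging for μ₀: μ₀ = (μ_n·τ_n − τ_data·x̄)/τ₀ = (25.6800·0.042854 − 0.036134·24.3) / 0.006720 = 0.222435/0.006720 ≈ 33.1.

μ₀ = 33.1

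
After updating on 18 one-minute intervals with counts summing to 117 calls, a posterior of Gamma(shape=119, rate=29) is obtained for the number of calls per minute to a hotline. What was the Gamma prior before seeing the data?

Gamma(shape=2, rate=11)

A Gamma(α, β) prior (rate parametrization) on a Poisson rate with n observations summing to S gives posterior Gamma(α+S, β+n).
So α = 119 − 117 = 2 and β = 29 − 18 = 11.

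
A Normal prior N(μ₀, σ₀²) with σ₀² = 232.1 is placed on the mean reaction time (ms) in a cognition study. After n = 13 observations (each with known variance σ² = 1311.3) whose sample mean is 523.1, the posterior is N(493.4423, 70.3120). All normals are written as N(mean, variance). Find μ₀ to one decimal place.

μ₀ = 425.2

The posterior mean is a precision-weighted average: μ_n = (τ₀μ₀ + τ_data·x̄)/(τ₀+τ_data), with τ₀=1/σ₀² and τ_data=n/σ².
Here τ₀ = 1/232.1 = 0.004308 and τ_data = 13/1311.3 = 0.009914, so τ_n = 0.014222.
Rearranging for μ₀: μ₀ = (μ_n·τ_n − τ_data·x̄)/τ₀ = (493.4423·0.014222 − 0.009914·523.1) / 0.004308 = 1.831723/0.004308 ≈ 425.2.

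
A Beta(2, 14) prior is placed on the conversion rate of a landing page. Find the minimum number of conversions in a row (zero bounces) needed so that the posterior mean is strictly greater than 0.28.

k = 4

After k conversions and 0 bounces the posterior is Beta(2+k, 14), with mean (2+k)/(2+14+k).
Set (2+k)/(16+k) > 0.28 and solve: k > (0.28·16 − 2)/(1 − 0.28) = 3.444.
The smallest integer exceeding 3.444 is 4.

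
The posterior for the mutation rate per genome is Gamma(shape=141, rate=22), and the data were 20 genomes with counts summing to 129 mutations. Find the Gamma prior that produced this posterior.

Gamma–Poisson conjugacy: posterior shape = α + Σxᵢ, posterior rate = β + n.
So α = 141 − 129 = 12 and β = 22 − 20 = 2.

Gamma(shape=12, rate=2)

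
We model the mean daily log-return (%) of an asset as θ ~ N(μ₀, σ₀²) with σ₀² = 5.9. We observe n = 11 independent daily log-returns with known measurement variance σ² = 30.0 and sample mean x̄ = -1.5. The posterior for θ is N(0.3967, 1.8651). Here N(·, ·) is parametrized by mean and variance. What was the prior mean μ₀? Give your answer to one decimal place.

With known observation variance, the Normal–Normal posterior has precision τ_n = τ₀ + n/σ² and mean μ_n = (τ₀μ₀ + (n/σ²)x̄)/τ_n.
Here τ₀ = 1/5.9 = 0.169492 and τ_data = 11/30.0 = 0.366667, so τ_n = 0.536159.
Rearranging for μ₀: μ₀ = (μ_n·τ_n − τ_data·x̄)/τ₀ = (0.3967·0.536159 − 0.366667·-1.5) / 0.169492 = 0.762695/0.169492 ≈ 4.5.

μ₀ = 4.5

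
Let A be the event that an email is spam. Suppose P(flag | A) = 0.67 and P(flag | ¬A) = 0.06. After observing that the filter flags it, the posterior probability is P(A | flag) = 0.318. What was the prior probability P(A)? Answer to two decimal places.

Bayes' rule in odds form gives O(A|E) = O(A)·[P(E|A)/P(E|¬A)], hence O(A) = O(A|E)/LR.
Posterior odds = 0.318/(1−0.318) = 0.4663. LR = 0.67/0.06 = 11.1667.
Prior odds = 0.4663/11.1667 = 0.0418, so P(A) = 0.0418/(1+0.0418) ≈ 0.04.

P(A) = 0.04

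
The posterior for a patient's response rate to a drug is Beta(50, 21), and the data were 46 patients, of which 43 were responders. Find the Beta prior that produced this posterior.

A Beta(a, b) prior with s successes and f failures in binomial data gives a Beta(a+s, b+f) posterior.
So a = 50 − 43 = 7 and b = 21 − 3 = 18.

Beta(7, 18)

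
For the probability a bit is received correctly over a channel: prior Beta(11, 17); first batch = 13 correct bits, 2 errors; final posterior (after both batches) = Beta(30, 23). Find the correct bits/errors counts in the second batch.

6 correct bits and 4 errors

Because Beta–binomial updating is additive in the counts, the combined data contributed (α_post−α_prior, β_post−β_prior) successes and failures.
Total across both batches: 30−11=19 correct bits, 23−17=6 errors.
Subtract the first batch: 19−13=6 correct bits and 6−2=4 errors.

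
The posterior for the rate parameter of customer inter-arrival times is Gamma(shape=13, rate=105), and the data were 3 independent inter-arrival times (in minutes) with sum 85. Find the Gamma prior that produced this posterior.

For an exponential likelihood with a Gamma(α, β) prior on the rate, n observations with total T give posterior Gamma(α+n, β+T).
So α = 13 − 3 = 10 and β = 105 − 85 = 20.

Gamma(shape=10, rate=20)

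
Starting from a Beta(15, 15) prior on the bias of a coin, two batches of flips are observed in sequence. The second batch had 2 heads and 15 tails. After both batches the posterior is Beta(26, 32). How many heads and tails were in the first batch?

9 heads and 2 tails

Sequential conjugate updates are equivalent to a single update on the pooled data, so total successes = posterior α − prior α and total failures = posterior β − prior β.
Total across both batches: 26−15=11 heads, 32−15=17 tails.
Subtract the second batch: 11−2=9 heads and 17−15=2 tails.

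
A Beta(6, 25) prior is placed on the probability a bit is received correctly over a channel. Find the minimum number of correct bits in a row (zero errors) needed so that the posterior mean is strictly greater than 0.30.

k = 5

After k correct bits and 0 errors the posterior is Beta(6+k, 25), with mean (6+k)/(6+25+k).
Set (6+k)/(31+k) > 0.30 and solve: k > (0.30·31 − 6)/(1 − 0.30) = 4.714.
The smallest integer exceeding 4.714 is 5, and checking k=5: (11)/(36) = 0.3056 > 0.30.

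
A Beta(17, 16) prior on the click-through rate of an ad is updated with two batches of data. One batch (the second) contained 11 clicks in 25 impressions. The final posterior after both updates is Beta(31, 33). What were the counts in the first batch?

Sequential conjugate updates are equivalent to a single update on the pooled data, so total successes = posterior α − prior α and total failures = posterior β − prior β.
Total across both batches: 31−17=14 clicks, 33−16=17 non-clicks.
Subtract the second batch: 14−11=3 clicks and 17−14=3 non-clicks.

3 clicks and 3 non-clicks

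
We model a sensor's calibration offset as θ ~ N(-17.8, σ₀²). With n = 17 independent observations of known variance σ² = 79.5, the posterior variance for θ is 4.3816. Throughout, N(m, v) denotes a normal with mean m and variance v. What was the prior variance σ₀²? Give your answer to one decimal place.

σ₀² = 69.5

For the Normal–Normal model with known σ², precisions add: τ_n = τ₀ + n/σ².
So 1/σ₀² = 1/4.3816 − 17/79.5 = 0.228227 − 0.213836 = 0.014391.
Hence σ₀² = 1/0.014391 ≈ 69.5.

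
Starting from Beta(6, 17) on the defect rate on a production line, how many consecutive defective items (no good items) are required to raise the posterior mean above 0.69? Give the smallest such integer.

k = 32

After k defective items and 0 good items the posterior is Beta(6+k, 17), with mean (6+k)/(6+17+k).
Set (6+k)/(23+k) > 0.69 and solve: k > (0.69·23 − 6)/(1 − 0.69) = 31.839.
The smallest integer exceeding 31.839 is 32, and checking k=32: (38)/(55) = 0.6909 > 0.69.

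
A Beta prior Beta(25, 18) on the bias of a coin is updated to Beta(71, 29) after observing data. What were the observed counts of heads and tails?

46 heads and 11 tails

A Beta(a, b) prior with s successes and f failures in binomial data gives a Beta(a+s, b+f) posterior.
So s = 71 − 25 = 46 and f = 29 − 18 = 11.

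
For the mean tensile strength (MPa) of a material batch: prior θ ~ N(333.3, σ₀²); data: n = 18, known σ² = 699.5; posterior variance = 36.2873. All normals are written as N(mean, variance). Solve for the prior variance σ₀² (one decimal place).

Posterior precision equals prior precision plus data precision: 1/σ_n² = 1/σ₀² + n/σ².
So 1/σ₀² = 1/36.2873 − 18/699.5 = 0.027558 − 0.025733 = 0.001825.
Hence σ₀² = 1/0.001825 ≈ 547.9.

σ₀² = 547.9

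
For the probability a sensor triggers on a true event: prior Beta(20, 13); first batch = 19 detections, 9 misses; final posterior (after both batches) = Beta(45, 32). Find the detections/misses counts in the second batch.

Sequential conjugate updates are equivalent to a single update on the pooled data, so total successes = posterior α − prior α and total failures = posterior β − prior β.
Total across both batches: 45−20=25 detections, 32−13=19 misses.
Subtract the first batch: 25−19=6 detections and 19−9=10 misses.

6 detections and 10 misses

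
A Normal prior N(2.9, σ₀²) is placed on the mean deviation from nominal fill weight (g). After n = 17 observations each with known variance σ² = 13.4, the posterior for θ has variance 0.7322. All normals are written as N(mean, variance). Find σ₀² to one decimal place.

For the Normal–Normal model with known σ², precisions add: τ_n = τ₀ + n/σ².
So 1/σ₀² = 1/0.7322 − 17/13.4 = 1.365747 − 1.268657 = 0.097090.
Hence σ₀² = 1/0.097090 ≈ 10.3.

σ₀² = 10.3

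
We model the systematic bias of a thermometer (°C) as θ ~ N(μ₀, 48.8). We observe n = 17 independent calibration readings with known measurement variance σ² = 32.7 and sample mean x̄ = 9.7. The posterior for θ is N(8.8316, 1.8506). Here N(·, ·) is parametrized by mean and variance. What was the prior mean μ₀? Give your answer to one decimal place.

μ₀ = -13.2

With known observation variance, the Normal–Normal posterior has precision τ_n = τ₀ + n/σ² and mean μ_n = (τ₀μ₀ + (n/σ²)x̄)/τ_n.
Here τ₀ = 1/48.8 = 0.020492 and τ_data = 17/32.7 = 0.519878, so τ_n = 0.540370.
Rearranging for μ₀: μ₀ = (μ_n·τ_n − τ_data·x̄)/τ₀ = (8.8316·0.540370 − 0.519878·9.7) / 0.020492 = -0.270485/0.020492 ≈ -13.2.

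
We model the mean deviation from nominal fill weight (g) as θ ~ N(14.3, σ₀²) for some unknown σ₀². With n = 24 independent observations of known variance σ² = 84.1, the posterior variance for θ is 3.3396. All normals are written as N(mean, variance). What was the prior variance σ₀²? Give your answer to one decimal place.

σ₀² = 71.1

Posterior precision equals prior precision plus data precision: 1/σ_n² = 1/σ₀² + n/σ².
So 1/σ₀² = 1/3.3396 − 24/84.1 = 0.299437 − 0.285375 = 0.014062.
Hence σ₀² = 1/0.014062 ≈ 71.1.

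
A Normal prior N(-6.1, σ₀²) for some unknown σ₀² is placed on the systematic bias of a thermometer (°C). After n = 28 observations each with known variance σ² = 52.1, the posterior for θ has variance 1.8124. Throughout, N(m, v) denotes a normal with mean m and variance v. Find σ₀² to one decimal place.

σ₀² = 69.8

For the Normal–Normal model with known σ², precisions add: τ_n = τ₀ + n/σ².
So 1/σ₀² = 1/1.8124 − 28/52.1 = 0.551755 − 0.537428 = 0.014327.
Hence σ₀² = 1/0.014327 ≈ 69.8.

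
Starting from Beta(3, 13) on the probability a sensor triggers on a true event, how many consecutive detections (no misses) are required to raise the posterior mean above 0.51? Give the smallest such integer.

After k detections and 0 misses the posterior is Beta(3+k, 13), with mean (3+k)/(3+13+k).
Set (3+k)/(16+k) > 0.51 and solve: k > (0.51·16 − 3)/(1 − 0.51) = 10.531.
The smallest integer exceeding 10.531 is 11, and checking k=11: (14)/(27) = 0.5185 > 0.51.

k = 11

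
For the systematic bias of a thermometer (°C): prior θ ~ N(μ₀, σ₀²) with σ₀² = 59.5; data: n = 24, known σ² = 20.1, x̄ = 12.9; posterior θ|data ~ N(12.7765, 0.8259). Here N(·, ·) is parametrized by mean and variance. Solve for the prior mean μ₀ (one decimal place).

μ₀ = 4.0

The posterior mean is a precision-weighted average: μ_n = (τ₀μ₀ + τ_data·x̄)/(τ₀+τ_data), with τ₀=1/σ₀² and τ_data=n/σ².
Here τ₀ = 1/59.5 = 0.016807 and τ_data = 24/20.1 = 1.194030, so τ_n = 1.210837.
Rearranging for μ₀: μ₀ = (μ_n·τ_n − τ_data·x̄)/τ₀ = (12.7765·1.210837 − 1.194030·12.9) / 0.016807 = 0.067272/0.016807 ≈ 4.0.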